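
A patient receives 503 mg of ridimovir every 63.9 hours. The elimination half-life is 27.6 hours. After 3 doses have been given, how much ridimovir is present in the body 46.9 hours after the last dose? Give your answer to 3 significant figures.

The 3 doses were given 174.7, 110.8, 46.9 hours ago.
Total = 503·(1/2)^(174.7/27.6) + 503·(1/2)^(110.8/27.6) + 503·(1/2)^(46.9/27.6)
      = 6.2537 + 31.123 + 154.89 ≈ 192.27 mg.

192 mg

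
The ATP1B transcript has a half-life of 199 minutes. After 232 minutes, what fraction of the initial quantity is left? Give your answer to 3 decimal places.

0.446

n = 232/199 ≈ 1.1658 half-lives.
Fraction remaining = (1/2)^1.1658 ≈ 0.44571.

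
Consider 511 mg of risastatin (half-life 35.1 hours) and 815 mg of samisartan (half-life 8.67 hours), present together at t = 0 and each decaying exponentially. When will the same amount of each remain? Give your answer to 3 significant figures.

Set 511·(1/2)^(t/35.1) = 815·(1/2)^(t/8.67).
Taking log₂: log₂(511/815) = t·(1/35.1 − 1/8.67).
log₂(0.62699) = -0.67348; 1/35.1 − 1/8.67 = -0.08685.
t = -0.67348 / -0.08685 ≈ 7.7545 hours.

7.75 hours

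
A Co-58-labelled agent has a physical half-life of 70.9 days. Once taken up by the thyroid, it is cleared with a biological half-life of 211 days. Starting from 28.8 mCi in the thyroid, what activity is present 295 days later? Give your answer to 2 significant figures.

0.61 mCi

1/t_eff = 1/t_phys + 1/t_biol = 1/70.9 + 1/211 = 0.018844 per day.
t_eff = 70.9 × 211 / (70.9 + 211) ≈ 53.068 days.
Remaining = 28.8 × (1/2)^(295/53.068) = 28.8 × (1/2)^5.5589 ≈ 0.61094 mCi.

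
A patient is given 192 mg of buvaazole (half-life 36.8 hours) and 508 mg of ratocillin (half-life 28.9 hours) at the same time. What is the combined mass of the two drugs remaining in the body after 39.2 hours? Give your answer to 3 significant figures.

buvaazole: 192 × (1/2)^(39.2/36.8) = 192 × (1/2)^1.0652 ≈ 91.757 mg.
ratocillin: 508 × (1/2)^(39.2/28.9) = 508 × (1/2)^1.3564 ≈ 198.4 mg.
Total = 91.757 + 198.4 ≈ 290.16 mg.

290 mg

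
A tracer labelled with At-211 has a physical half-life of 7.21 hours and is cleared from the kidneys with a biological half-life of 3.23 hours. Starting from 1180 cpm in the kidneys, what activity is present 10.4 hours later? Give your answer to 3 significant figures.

46.6 cpm

1/t_eff = 1/t_phys + 1/t_biol = 1/7.21 + 1/3.23 = 0.44829 per hour.
t_eff = 7.21 × 3.23 / (7.21 + 3.23) ≈ 2.2307 hours.
Remaining = 1180 × (1/2)^(10.4/2.2307) = 1180 × (1/2)^4.6623 ≈ 46.602 cpm.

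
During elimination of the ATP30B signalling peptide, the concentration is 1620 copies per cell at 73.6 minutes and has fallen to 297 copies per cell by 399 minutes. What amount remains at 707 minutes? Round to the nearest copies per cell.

Over Δt = 399 − 73.6 = 325.4 minutes, the level fell by a factor of 1620/297 ≈ 5.4545.
n = log₂(5.4545) ≈ 2.4475 half-lives, so t½ = 325.4/2.4475 ≈ 132.95 minutes.
From t = 399 to t = 707: 297 × (1/2)^((707−399)/132.95) ≈ 59.62 copies per cell.

60 copies per cell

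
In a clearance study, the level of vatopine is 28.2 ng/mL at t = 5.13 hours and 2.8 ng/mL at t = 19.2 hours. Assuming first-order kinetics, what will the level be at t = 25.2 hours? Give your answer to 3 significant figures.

1.05 ng/mL

Over Δt = 19.2 − 5.13 = 14.07 hours, the level fell by a factor of 28.2/2.8 ≈ 10.071.
n = log₂(10.071) ≈ 3.3322 half-lives, so t½ = 14.07/3.3322 ≈ 4.2224 hours.
From t = 19.2 to t = 25.2: 2.8 × (1/2)^((25.2−19.2)/4.2224) ≈ 1.0457 ng/mL.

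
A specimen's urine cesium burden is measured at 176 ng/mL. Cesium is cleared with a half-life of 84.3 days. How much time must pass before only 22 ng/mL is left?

22/176 = 1/8, so 3 half-lives have elapsed.
t = 3 × 84.3 = 252.9 days.

252.9 days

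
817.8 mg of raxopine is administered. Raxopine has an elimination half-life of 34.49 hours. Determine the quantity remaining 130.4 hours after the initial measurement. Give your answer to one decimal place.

Number of half-lives: n = 130.4/34.49 ≈ 3.7808.
Remaining = 817.8 × (1/2)^3.7808 = 817.8 × 0.072755 ≈ 59.499 mg.

59.5 mg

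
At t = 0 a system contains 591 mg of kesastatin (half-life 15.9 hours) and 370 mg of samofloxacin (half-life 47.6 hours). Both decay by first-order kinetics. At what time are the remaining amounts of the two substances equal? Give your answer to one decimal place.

16.1 hours

Set 591·(1/2)^(t/15.9) = 370·(1/2)^(t/47.6).
Taking log₂: log₂(591/370) = t·(1/15.9 − 1/47.6).
log₂(1.5973) = 0.67563; 1/15.9 − 1/47.6 = 0.041885.
t = 0.67563 / 0.041885 ≈ 16.131 hours.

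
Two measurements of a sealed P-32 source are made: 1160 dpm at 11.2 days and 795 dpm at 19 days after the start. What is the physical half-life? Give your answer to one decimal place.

Over Δt = 19 − 11.2 = 7.8 days, the level fell by a factor of 1160/795 ≈ 1.4591.
n = log₂(1.4591) ≈ 0.5451 half-lives, so t½ = 7.8/0.5451 ≈ 14.309 days.

14.3 days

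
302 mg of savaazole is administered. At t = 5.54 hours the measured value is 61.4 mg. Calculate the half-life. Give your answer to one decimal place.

2.4 hours

A/A₀ = 61.4/302 ≈ 0.20331.
n = log₂(4.9186) ≈ 2.2982 half-lives elapsed in 5.54 hours.
t½ = 5.54/2.2982 ≈ 2.4105 hours.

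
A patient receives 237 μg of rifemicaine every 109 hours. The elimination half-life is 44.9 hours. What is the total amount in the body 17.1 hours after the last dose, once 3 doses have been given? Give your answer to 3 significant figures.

The 3 doses were given 235.1, 126.1, 17.1 hours ago.
Total = 237·(1/2)^(235.1/44.9) + 237·(1/2)^(126.1/44.9) + 237·(1/2)^(17.1/44.9)
      = 6.2883 + 33.831 + 182.01 ≈ 222.13 μg.

222 μg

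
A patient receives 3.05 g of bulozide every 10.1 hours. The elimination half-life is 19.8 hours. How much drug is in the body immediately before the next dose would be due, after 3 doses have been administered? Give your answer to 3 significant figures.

The 3 doses were given 30.3, 20.2, 10.1 hours ago.
Total = 3.05·(1/2)^(30.3/19.8) + 3.05·(1/2)^(20.2/19.8) + 3.05·(1/2)^(10.1/19.8)
      = 1.0559 + 1.5038 + 2.1416 ≈ 4.7013 g.

4.70 g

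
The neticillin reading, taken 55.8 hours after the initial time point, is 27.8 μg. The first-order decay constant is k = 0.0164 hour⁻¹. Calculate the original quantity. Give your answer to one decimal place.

69.4 μg

t½ = ln 2 / k = 0.69315 / 0.0164 ≈ 42.265 hours.
Number of half-lives elapsed: n = 55.8/42.265 ≈ 1.3202.
A₀ = A × 2^n = 27.8 × 2^1.3202 = 27.8 × 2.4971 ≈ 69.419 μg.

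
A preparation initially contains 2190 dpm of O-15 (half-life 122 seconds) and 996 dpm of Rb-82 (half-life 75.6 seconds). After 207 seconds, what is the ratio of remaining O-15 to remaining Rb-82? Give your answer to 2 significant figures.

O-15: 2190 × (1/2)^(207/122) = 2190 × (1/2)^1.6967 ≈ 675.59 dpm.
Rb-82: 996 × (1/2)^(207/75.6) = 996 × (1/2)^2.7381 ≈ 149.28 dpm.
Ratio ≈ 675.59 / 149.28 ≈ 4.5255.

4.5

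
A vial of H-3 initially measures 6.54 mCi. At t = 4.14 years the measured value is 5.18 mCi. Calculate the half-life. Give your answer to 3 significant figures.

12.3 years

A/A₀ = 5.18/6.54 ≈ 0.79205.
n = log₂(1.2625) ≈ 0.33634 half-lives elapsed in 4.14 years.
t½ = 4.14/0.33634 ≈ 12.309 years.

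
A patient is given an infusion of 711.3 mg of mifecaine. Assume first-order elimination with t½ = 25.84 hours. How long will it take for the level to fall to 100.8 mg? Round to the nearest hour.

Fraction remaining = 100.8/711.3 ≈ 0.14171.
n = log₂(711.3/100.8) = ln(7.0565)/ln 2 ≈ 2.819 half-lives.
t = n × t½ = 2.819 × 25.84 ≈ 72.842 hours.

73 hours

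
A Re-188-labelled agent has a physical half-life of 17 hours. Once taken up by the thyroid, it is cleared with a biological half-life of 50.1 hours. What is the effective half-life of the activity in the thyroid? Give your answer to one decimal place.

12.7 hours

1/t_eff = 1/t_phys + 1/t_biol = 1/17 + 1/50.1 = 0.078784 per hour.
t_eff = 17 × 50.1 / (17 + 50.1) ≈ 12.693 hours.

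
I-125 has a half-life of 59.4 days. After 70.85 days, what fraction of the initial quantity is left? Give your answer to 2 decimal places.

n = 70.85/59.4 ≈ 1.1928 half-lives.
Fraction remaining = (1/2)^1.1928 ≈ 0.43746.

0.44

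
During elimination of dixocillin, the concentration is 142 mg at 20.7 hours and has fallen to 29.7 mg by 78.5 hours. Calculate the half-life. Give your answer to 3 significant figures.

Over Δt = 78.5 − 20.7 = 57.8 hours, the level fell by a factor of 142/29.7 ≈ 4.7811.
n = log₂(4.7811) ≈ 2.2574 half-lives, so t½ = 57.8/2.2574 ≈ 25.605 hours.

25.6 hours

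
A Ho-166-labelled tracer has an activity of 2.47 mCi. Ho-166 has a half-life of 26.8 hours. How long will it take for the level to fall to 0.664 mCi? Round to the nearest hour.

Fraction remaining = 0.664/2.47 ≈ 0.26883.
n = log₂(2.47/0.664) = ln(3.7199)/ln 2 ≈ 1.8953 half-lives.
t = n × t½ = 1.8953 × 26.8 ≈ 50.793 hours.

51 hours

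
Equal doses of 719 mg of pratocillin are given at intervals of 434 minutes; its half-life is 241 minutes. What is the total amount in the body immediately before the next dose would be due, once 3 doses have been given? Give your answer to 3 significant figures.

283 mg

The 3 doses were given 1302, 868, 434 minutes ago.
Total = 719·(1/2)^(1302/241) + 719·(1/2)^(868/241) + 719·(1/2)^(434/241)
      = 16.999 + 59.227 + 206.36 ≈ 282.59 mg.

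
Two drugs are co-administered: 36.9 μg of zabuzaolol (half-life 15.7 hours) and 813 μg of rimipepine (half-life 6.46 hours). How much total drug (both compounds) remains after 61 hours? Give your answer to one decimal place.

zabuzaolol: 36.9 × (1/2)^(61/15.7) = 36.9 × (1/2)^3.8854 ≈ 2.497 μg.
rimipepine: 813 × (1/2)^(61/6.46) = 813 × (1/2)^9.4427 ≈ 1.1683 μg.
Total = 2.497 + 1.1683 ≈ 3.6653 μg.

3.7 μg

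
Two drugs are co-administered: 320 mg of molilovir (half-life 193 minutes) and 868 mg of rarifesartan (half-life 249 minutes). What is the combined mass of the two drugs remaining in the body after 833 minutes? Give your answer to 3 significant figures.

molilovir: 320 × (1/2)^(833/193) = 320 × (1/2)^4.3161 ≈ 16.065 mg.
rarifesartan: 868 × (1/2)^(833/249) = 868 × (1/2)^3.3454 ≈ 85.4 mg.
Total = 16.065 + 85.4 ≈ 101.47 mg.

101 mg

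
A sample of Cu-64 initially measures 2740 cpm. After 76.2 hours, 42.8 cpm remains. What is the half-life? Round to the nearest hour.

13 hours

A/A₀ = 42.8/2740 ≈ 0.01562.
n = log₂(64.019) ≈ 6.0004 half-lives elapsed in 76.2 hours.
t½ = 76.2/6.0004 ≈ 12.699 hours.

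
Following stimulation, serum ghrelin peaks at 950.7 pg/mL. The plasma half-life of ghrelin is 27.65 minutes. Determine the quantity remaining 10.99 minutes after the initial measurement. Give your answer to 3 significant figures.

Number of half-lives: n = 10.99/27.65 ≈ 0.39747.
Remaining = 950.7 × (1/2)^0.39747 = 950.7 × 0.75919 ≈ 721.76 pg/mL.

722 pg/mL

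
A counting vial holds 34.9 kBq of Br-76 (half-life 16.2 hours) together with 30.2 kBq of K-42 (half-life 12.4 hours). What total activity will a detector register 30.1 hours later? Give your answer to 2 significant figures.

15 kBq

Br-76: 34.9 × (1/2)^(30.1/16.2) = 34.9 × (1/2)^1.858 ≈ 9.6273 kBq.
K-42: 30.2 × (1/2)^(30.1/12.4) = 30.2 × (1/2)^2.4274 ≈ 5.6141 kBq.
Total = 9.6273 + 5.6141 ≈ 15.241 kBq.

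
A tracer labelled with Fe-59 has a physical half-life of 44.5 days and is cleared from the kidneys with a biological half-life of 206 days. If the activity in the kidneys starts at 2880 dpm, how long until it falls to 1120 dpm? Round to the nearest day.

50 days

1/t_eff = 1/t_phys + 1/t_biol = 1/44.5 + 1/206 = 0.027326 per day.
t_eff = 44.5 × 206 / (44.5 + 206) ≈ 36.595 days.
n = log₂(2880/1120) ≈ 1.3626; t = 1.3626 × 36.595 ≈ 49.863 days.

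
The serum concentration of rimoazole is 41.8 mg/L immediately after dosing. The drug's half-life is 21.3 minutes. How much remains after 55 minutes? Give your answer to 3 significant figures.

6.98 mg/L

Number of half-lives: n = 55/21.3 ≈ 2.5822.
Remaining = 41.8 × (1/2)^2.5822 = 41.8 × 0.16699 ≈ 6.9802 mg/L.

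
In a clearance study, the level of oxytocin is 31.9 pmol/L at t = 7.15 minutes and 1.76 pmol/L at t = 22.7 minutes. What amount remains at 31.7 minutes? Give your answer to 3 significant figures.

0.329 pmol/L

Over Δt = 22.7 − 7.15 = 15.55 minutes, the level fell by a factor of 31.9/1.76 ≈ 18.125.
n = log₂(18.125) ≈ 4.1799 half-lives, so t½ = 15.55/4.1799 ≈ 3.7202 minutes.
From t = 22.7 to t = 31.7: 1.76 × (1/2)^((31.7−22.7)/3.7202) ≈ 0.32904 pmol/L.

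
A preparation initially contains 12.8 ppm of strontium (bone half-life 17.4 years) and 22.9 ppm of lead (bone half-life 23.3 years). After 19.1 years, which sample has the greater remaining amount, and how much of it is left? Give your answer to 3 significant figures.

lead, 13.0 ppm

strontium: 12.8 × (1/2)^1.0977 ≈ 5.9809 ppm.
lead: 22.9 × (1/2)^0.81974 ≈ 12.974 ppm.
Lead has more remaining, at ≈ 12.974 ppm.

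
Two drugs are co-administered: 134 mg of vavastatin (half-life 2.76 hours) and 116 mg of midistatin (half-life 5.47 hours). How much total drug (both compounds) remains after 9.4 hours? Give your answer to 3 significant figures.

47.9 mg

vavastatin: 134 × (1/2)^(9.4/2.76) = 134 × (1/2)^3.4058 ≈ 12.643 mg.
midistatin: 116 × (1/2)^(9.4/5.47) = 116 × (1/2)^1.7185 ≈ 35.249 mg.
Total = 12.643 + 35.249 ≈ 47.892 mg.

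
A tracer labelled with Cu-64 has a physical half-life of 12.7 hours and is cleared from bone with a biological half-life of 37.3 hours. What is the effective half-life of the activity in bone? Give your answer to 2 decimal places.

1/t_eff = 1/t_phys + 1/t_biol = 1/12.7 + 1/37.3 = 0.10555 per hour.
t_eff = 12.7 × 37.3 / (12.7 + 37.3) ≈ 9.4742 hours.

9.47 hours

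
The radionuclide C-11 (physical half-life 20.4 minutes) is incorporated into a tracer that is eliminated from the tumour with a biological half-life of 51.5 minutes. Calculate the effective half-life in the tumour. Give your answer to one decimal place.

1/t_eff = 1/t_phys + 1/t_biol = 1/20.4 + 1/51.5 = 0.068437 per minute.
t_eff = 20.4 × 51.5 / (20.4 + 51.5) ≈ 14.612 minutes.

14.6 minutes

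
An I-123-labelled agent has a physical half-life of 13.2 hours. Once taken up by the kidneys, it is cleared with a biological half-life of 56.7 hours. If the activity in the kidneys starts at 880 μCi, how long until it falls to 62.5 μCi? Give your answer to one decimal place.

40.9 hours

1/t_eff = 1/t_phys + 1/t_biol = 1/13.2 + 1/56.7 = 0.093394 per hour.
t_eff = 13.2 × 56.7 / (13.2 + 56.7) ≈ 10.707 hours.
n = log₂(880/62.5) ≈ 3.8156; t = 3.8156 × 10.707 ≈ 40.854 hours.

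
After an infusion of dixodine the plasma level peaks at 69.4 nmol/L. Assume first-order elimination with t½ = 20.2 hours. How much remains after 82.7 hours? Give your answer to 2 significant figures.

4.1 nmol/L

Number of half-lives: n = 82.7/20.2 ≈ 4.0941.
Remaining = 69.4 × (1/2)^4.0941 = 69.4 × 0.058555 ≈ 4.0637 nmol/L.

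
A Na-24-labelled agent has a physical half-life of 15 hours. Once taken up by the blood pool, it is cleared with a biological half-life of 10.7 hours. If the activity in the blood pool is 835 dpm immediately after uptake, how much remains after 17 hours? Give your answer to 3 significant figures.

127 dpm

1/t_eff = 1/t_phys + 1/t_biol = 1/15 + 1/10.7 = 0.16012 per hour.
t_eff = 15 × 10.7 / (15 + 10.7) ≈ 6.2451 hours.
Remaining = 835 × (1/2)^(17/6.2451) = 835 × (1/2)^2.7221 ≈ 126.55 dpm.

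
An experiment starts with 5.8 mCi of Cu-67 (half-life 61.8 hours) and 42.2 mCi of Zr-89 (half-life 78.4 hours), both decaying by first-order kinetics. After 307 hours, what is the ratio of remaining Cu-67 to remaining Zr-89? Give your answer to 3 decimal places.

0.066

Cu-67: 5.8 × (1/2)^(307/61.8) = 5.8 × (1/2)^4.9676 ≈ 0.18536 mCi.
Zr-89: 42.2 × (1/2)^(307/78.4) = 42.2 × (1/2)^3.9158 ≈ 2.796 mCi.
Ratio ≈ 0.18536 / 2.796 ≈ 0.066296.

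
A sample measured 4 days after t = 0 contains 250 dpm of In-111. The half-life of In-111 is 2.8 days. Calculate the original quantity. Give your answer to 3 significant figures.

673 dpm

Number of half-lives elapsed: n = 4/2.8 ≈ 1.4286.
A₀ = A × 2^n = 250 × 2^1.4286 = 250 × 2.6918 ≈ 672.95 dpm.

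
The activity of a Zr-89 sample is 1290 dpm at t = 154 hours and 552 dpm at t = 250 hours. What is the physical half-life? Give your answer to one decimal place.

Over Δt = 250 − 154 = 96 hours, the level fell by a factor of 1290/552 ≈ 2.337.
n = log₂(2.337) ≈ 1.2246 half-lives, so t½ = 96/1.2246 ≈ 78.391 hours.

78.4 hours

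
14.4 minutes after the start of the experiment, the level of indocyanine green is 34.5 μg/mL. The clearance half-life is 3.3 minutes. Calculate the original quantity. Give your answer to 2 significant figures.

Number of half-lives elapsed: n = 14.4/3.3 ≈ 4.3636.
A₀ = A × 2^n = 34.5 × 2^4.3636 = 34.5 × 20.587 ≈ 710.24 μg/mL.

710 μg/mL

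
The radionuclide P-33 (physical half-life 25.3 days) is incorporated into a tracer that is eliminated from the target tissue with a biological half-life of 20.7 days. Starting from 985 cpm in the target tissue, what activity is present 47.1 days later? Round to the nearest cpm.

1/t_eff = 1/t_phys + 1/t_biol = 1/25.3 + 1/20.7 = 0.087835 per day.
t_eff = 25.3 × 20.7 / (25.3 + 20.7) ≈ 11.385 days.
Remaining = 985 × (1/2)^(47.1/11.385) = 985 × (1/2)^4.137 ≈ 55.985 cpm.

56 cpm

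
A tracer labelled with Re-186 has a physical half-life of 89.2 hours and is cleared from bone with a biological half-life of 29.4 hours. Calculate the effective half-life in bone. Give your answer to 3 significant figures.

22.1 hours

1/t_eff = 1/t_phys + 1/t_biol = 1/89.2 + 1/29.4 = 0.045224 per hour.
t_eff = 89.2 × 29.4 / (89.2 + 29.4) ≈ 22.112 hours.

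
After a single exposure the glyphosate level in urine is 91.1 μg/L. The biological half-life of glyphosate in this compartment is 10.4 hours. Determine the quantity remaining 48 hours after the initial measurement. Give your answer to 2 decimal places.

Number of half-lives: n = 48/10.4 ≈ 4.6154.
Remaining = 91.1 × (1/2)^4.6154 = 91.1 × 0.040797 ≈ 3.7166 μg/L.

3.72 μg/L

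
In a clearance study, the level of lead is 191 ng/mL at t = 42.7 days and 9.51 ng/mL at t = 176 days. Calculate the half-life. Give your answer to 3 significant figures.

30.8 days

Over Δt = 176 − 42.7 = 133.3 days, the level fell by a factor of 191/9.51 ≈ 20.084.
n = log₂(20.084) ≈ 4.328 half-lives, so t½ = 133.3/4.328 ≈ 30.8 days.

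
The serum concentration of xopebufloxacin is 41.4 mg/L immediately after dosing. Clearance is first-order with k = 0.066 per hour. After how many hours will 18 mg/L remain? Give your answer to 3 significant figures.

12.6 hours

t½ = ln 2 / k = 0.69315 / 0.066 ≈ 10.502 hours.
Fraction remaining = 18/41.4 ≈ 0.43478.
n = log₂(41.4/18) = ln(2.3)/ln 2 ≈ 1.2016 half-lives.
t = n × t½ = 1.2016 × 10.502 ≈ 12.62 hours.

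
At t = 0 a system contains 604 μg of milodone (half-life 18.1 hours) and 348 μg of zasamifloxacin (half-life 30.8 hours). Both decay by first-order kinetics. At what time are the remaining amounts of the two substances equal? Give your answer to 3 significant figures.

34.9 hours

Set 604·(1/2)^(t/18.1) = 348·(1/2)^(t/30.8).
Taking log₂: log₂(604/348) = t·(1/18.1 − 1/30.8).
log₂(1.7356) = 0.79546; 1/18.1 − 1/30.8 = 0.022781.
t = 0.79546 / 0.022781 ≈ 34.918 hours.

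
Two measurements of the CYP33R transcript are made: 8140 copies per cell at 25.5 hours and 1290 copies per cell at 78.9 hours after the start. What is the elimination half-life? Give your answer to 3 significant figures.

20.1 hours

Over Δt = 78.9 − 25.5 = 53.4 hours, the level fell by a factor of 8140/1290 ≈ 6.3101.
n = log₂(6.3101) ≈ 2.6577 half-lives, so t½ = 53.4/2.6577 ≈ 20.093 hours.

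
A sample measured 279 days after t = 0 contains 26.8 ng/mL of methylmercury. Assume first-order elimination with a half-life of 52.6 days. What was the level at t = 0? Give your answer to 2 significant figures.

1100 ng/mL

Number of half-lives elapsed: n = 279/52.6 ≈ 5.3042.
A₀ = A × 2^n = 26.8 × 2^5.3042 = 26.8 × 39.511 ≈ 1058.9 ng/mL.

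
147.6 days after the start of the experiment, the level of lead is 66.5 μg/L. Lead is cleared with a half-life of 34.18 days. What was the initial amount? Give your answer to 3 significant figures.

Number of half-lives elapsed: n = 147.6/34.18 ≈ 4.3183.
A₀ = A × 2^n = 66.5 × 2^4.3183 = 66.5 × 19.95 ≈ 1326.7 μg/L.

1330 μg/L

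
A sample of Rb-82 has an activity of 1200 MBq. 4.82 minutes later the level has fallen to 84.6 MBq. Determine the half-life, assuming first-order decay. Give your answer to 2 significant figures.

A/A₀ = 84.6/1200 ≈ 0.0705.
n = log₂(14.184) ≈ 3.8262 half-lives elapsed in 4.82 minutes.
t½ = 4.82/3.8262 ≈ 1.2597 minutes.

1.3 minutes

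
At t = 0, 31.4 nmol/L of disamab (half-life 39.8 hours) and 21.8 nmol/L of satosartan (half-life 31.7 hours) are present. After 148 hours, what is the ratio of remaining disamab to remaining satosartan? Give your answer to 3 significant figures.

disamab: 31.4 × (1/2)^(148/39.8) = 31.4 × (1/2)^3.7186 ≈ 2.3852 nmol/L.
satosartan: 21.8 × (1/2)^(148/31.7) = 21.8 × (1/2)^4.6688 ≈ 0.85707 nmol/L.
Ratio ≈ 2.3852 / 0.85707 ≈ 2.7829.

2.78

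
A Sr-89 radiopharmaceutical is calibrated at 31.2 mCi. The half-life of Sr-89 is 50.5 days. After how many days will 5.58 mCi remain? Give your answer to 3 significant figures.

Fraction remaining = 5.58/31.2 ≈ 0.17885.
n = log₂(31.2/5.58) = ln(5.5914)/ln 2 ≈ 2.4832 half-lives.
t = n × t½ = 2.4832 × 50.5 ≈ 125.4 days.

125 days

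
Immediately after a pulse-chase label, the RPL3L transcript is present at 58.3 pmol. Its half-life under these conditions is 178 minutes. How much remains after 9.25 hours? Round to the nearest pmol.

Convert the elapsed time: 9.25 hours = 555 minutes.
Number of half-lives: n = 555/178 ≈ 3.118.
Remaining = 58.3 × (1/2)^3.118 = 58.3 × 0.11518 ≈ 6.7153 pmol.

7 pmol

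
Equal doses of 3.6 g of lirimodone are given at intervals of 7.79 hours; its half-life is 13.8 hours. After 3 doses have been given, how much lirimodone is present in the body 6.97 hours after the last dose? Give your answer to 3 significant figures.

The 3 doses were given 22.55, 14.76, 6.97 hours ago.
Total = 3.6·(1/2)^(22.55/13.8) + 3.6·(1/2)^(14.76/13.8) + 3.6·(1/2)^(6.97/13.8)
      = 1.1599 + 1.7153 + 2.5366 ≈ 5.4118 g.

5.41 g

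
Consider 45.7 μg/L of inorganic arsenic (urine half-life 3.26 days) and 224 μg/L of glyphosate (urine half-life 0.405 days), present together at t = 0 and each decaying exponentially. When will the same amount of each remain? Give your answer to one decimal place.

Set 45.7·(1/2)^(t/3.26) = 224·(1/2)^(t/0.405).
Taking log₂: log₂(45.7/224) = t·(1/3.26 − 1/0.405).
log₂(0.20402) = -2.2932; 1/3.26 − 1/0.405 = -2.1624.
t = -2.2932 / -2.1624 ≈ 1.0605 days.

1.1 days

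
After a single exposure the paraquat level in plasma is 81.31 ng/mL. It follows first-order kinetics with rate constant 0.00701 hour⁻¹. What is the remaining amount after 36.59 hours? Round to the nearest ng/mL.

63 ng/mL

t½ = ln 2 / λ = 0.69315 / 0.00701 ≈ 98.88 hours.
Number of half-lives: n = 36.59/98.88 ≈ 0.37005.
Remaining = 81.31 × (1/2)^0.37005 = 81.31 × 0.77376 ≈ 62.914 ng/mL.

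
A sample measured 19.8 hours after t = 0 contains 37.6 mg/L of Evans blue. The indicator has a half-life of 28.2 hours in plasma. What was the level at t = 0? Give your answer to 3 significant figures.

Number of half-lives elapsed: n = 19.8/28.2 ≈ 0.70213.
A₀ = A × 2^n = 37.6 × 2^0.70213 = 37.6 × 1.6269 ≈ 61.172 mg/L.

61.2 mg/L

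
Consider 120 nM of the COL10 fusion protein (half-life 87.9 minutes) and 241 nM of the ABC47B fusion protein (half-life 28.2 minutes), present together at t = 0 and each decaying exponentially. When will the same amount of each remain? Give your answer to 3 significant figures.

Set 120·(1/2)^(t/87.9) = 241·(1/2)^(t/28.2).
Taking log₂: log₂(120/241) = t·(1/87.9 − 1/28.2).
log₂(0.49793) = -1.006; 1/87.9 − 1/28.2 = -0.024084.
t = -1.006 / -0.024084 ≈ 41.77 minutes.

41.8 minutes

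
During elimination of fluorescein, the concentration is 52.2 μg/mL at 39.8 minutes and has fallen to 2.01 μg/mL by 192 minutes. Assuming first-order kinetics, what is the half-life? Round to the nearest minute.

32 minutes

Over Δt = 192 − 39.8 = 152.2 minutes, the level fell by a factor of 52.2/2.01 ≈ 25.97.
n = log₂(25.97) ≈ 4.6988 half-lives, so t½ = 152.2/4.6988 ≈ 32.391 minutes.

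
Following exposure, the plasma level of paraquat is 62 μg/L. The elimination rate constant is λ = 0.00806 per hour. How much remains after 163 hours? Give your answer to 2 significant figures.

17 μg/L

t½ = ln 2 / λ = 0.69315 / 0.00806 ≈ 85.998 hours.
Number of half-lives: n = 163/85.998 ≈ 1.8954.
Remaining = 62 × (1/2)^1.8954 = 62 × 0.2688 ≈ 16.666 μg/L.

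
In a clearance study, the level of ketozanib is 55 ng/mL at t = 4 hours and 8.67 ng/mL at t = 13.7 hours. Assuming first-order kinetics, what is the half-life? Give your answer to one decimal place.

Over Δt = 13.7 − 4 = 9.7 hours, the level fell by a factor of 55/8.67 ≈ 6.3437.
n = log₂(6.3437) ≈ 2.6653 half-lives, so t½ = 9.7/2.6653 ≈ 3.6393 hours.

3.6 hours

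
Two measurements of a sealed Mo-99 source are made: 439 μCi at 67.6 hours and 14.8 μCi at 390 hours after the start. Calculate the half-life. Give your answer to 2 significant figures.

66 hours

Over Δt = 390 − 67.6 = 322.4 hours, the level fell by a factor of 439/14.8 ≈ 29.662.
n = log₂(29.662) ≈ 4.8906 half-lives, so t½ = 322.4/4.8906 ≈ 65.923 hours.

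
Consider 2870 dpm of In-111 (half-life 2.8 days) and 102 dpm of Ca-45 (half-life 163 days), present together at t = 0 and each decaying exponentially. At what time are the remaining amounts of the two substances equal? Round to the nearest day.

Set 2870·(1/2)^(t/2.8) = 102·(1/2)^(t/163).
Taking log₂: log₂(2870/102) = t·(1/2.8 − 1/163).
log₂(28.137) = 4.8144; 1/2.8 − 1/163 = 0.35101.
t = 4.8144 / 0.35101 ≈ 13.716 days.

14 days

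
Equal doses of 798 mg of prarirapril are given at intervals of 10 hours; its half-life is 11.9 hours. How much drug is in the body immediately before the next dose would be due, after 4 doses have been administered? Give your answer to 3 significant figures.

The 4 doses were given 40, 30, 20, 10 hours ago.
Total = 798·(1/2)^(40/11.9) + 798·(1/2)^(30/11.9) + 798·(1/2)^(20/11.9) + 798·(1/2)^(10/11.9)
      = 77.649 + 139.03 + 248.93 + 445.69 ≈ 911.3 mg.

911 mg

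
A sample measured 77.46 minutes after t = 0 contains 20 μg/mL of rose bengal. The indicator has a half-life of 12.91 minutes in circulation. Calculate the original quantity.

1280 μg/mL

Number of half-lives elapsed: n = 77.46/12.91 ≈ 6.
A₀ = A × 2^n = 20 × 2^6 = 20 × 64 ≈ 1280 μg/mL.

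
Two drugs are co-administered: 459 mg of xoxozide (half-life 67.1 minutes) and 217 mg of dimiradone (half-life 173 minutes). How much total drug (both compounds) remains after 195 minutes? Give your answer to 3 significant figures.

xoxozide: 459 × (1/2)^(195/67.1) = 459 × (1/2)^2.9061 ≈ 61.233 mg.
dimiradone: 217 × (1/2)^(195/173) = 217 × (1/2)^1.1272 ≈ 99.346 mg.
Total = 61.233 + 99.346 ≈ 160.58 mg.

161 mg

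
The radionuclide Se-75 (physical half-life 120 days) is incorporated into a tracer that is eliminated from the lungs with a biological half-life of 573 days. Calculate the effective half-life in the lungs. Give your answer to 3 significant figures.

1/t_eff = 1/t_phys + 1/t_biol = 1/120 + 1/573 = 0.010079 per day.
t_eff = 120 × 573 / (120 + 573) ≈ 99.221 days.

99.2 days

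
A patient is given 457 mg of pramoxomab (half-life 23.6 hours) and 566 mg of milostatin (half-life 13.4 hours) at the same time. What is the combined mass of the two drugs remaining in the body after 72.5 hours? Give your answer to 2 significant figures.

pramoxomab: 457 × (1/2)^(72.5/23.6) = 457 × (1/2)^3.072 ≈ 54.343 mg.
milostatin: 566 × (1/2)^(72.5/13.4) = 566 × (1/2)^5.4104 ≈ 13.308 mg.
Total = 54.343 + 13.308 ≈ 67.651 mg.

68 mg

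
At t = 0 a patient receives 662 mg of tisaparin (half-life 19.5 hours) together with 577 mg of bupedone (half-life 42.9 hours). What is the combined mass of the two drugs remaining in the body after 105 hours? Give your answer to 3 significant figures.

122 mg

tisaparin: 662 × (1/2)^(105/19.5) = 662 × (1/2)^5.3846 ≈ 15.846 mg.
bupedone: 577 × (1/2)^(105/42.9) = 577 × (1/2)^2.4476 ≈ 105.78 mg.
Total = 15.846 + 105.78 ≈ 121.62 mg.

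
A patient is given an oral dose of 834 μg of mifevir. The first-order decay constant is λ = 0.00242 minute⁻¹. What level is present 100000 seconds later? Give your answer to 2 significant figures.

t½ = ln 2 / λ = 0.69315 / 0.00242 ≈ 286.42 minutes.
Convert the elapsed time: 100000 seconds = 1666.67 minutes.
Number of half-lives: n = 1666.67/286.42 ≈ 5.8189.
Remaining = 834 × (1/2)^5.8189 = 834 × 0.017715 ≈ 14.774 μg.

15 μg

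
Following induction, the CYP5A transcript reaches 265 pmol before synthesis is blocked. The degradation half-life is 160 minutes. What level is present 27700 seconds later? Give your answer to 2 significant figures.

36 pmol

Convert the elapsed time: 27700 seconds = 461.667 minutes.
Number of half-lives: n = 461.667/160 ≈ 2.8854.
Remaining = 265 × (1/2)^2.8854 = 265 × 0.13533 ≈ 35.863 pmol.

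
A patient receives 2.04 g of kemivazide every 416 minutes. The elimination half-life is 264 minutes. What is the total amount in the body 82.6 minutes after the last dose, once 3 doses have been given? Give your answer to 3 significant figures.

The 3 doses were given 914.6, 498.6, 82.6 minutes ago.
Total = 2.04·(1/2)^(914.6/264) + 2.04·(1/2)^(498.6/264) + 2.04·(1/2)^(82.6/264)
      = 0.18482 + 0.55093 + 1.6423 ≈ 2.378 g.

2.38 g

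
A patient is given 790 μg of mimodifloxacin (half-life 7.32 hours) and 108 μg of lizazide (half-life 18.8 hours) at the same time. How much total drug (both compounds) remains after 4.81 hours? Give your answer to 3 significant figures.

mimodifloxacin: 790 × (1/2)^(4.81/7.32) = 790 × (1/2)^0.6571 ≈ 500.98 μg.
lizazide: 108 × (1/2)^(4.81/18.8) = 108 × (1/2)^0.25585 ≈ 90.449 μg.
Total = 500.98 + 90.449 ≈ 591.43 μg.

591 μg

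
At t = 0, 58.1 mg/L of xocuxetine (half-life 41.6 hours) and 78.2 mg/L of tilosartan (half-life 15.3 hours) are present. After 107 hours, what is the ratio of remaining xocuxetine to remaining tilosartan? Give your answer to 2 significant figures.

xocuxetine: 58.1 × (1/2)^(107/41.6) = 58.1 × (1/2)^2.5721 ≈ 9.7699 mg/L.
tilosartan: 78.2 × (1/2)^(107/15.3) = 78.2 × (1/2)^6.9935 ≈ 0.61371 mg/L.
Ratio ≈ 9.7699 / 0.61371 ≈ 15.919.

16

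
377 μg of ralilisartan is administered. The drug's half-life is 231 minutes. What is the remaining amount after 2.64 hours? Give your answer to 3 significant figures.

234 μg

Convert the elapsed time: 2.64 hours = 158.4 minutes.
Number of half-lives: n = 158.4/231 ≈ 0.68571.
Remaining = 377 × (1/2)^0.68571 = 377 × 0.6217 ≈ 234.38 μg.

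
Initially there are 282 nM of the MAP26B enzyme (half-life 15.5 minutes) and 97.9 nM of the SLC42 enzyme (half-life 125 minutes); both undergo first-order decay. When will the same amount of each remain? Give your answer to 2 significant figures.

27 minutes

Set 282·(1/2)^(t/15.5) = 97.9·(1/2)^(t/125).
Taking log₂: log₂(282/97.9) = t·(1/15.5 − 1/125).
log₂(2.8805) = 1.5263; 1/15.5 − 1/125 = 0.056516.
t = 1.5263 / 0.056516 ≈ 27.007 minutes.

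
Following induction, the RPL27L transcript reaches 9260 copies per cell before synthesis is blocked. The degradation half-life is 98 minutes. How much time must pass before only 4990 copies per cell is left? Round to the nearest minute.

87 minutes

Fraction remaining = 4990/9260 ≈ 0.53888.
n = log₂(9260/4990) = ln(1.8557)/ln 2 ≈ 0.89197 half-lives.
t = n × t½ = 0.89197 × 98 ≈ 87.413 minutes.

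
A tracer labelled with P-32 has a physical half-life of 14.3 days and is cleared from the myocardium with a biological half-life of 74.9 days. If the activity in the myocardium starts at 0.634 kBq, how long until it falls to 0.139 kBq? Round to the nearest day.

1/t_eff = 1/t_phys + 1/t_biol = 1/14.3 + 1/74.9 = 0.083281 per day.
t_eff = 14.3 × 74.9 / (14.3 + 74.9) ≈ 12.008 days.
n = log₂(0.634/0.139) ≈ 2.1894; t = 2.1894 × 12.008 ≈ 26.289 days.

26 days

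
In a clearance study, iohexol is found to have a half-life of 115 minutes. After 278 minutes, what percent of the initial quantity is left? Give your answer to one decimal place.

n = 278/115 ≈ 2.4174 half-lives.
Fraction remaining = (1/2)^2.4174 ≈ 0.18719, i.e. 18.719%.

18.7%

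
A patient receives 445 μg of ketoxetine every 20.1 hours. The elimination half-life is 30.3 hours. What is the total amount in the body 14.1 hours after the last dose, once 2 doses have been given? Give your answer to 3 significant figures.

The 2 doses were given 34.2, 14.1 hours ago.
Total = 445·(1/2)^(34.2/30.3) + 445·(1/2)^(14.1/30.3)
      = 203.51 + 322.31 ≈ 525.82 μg.

526 μg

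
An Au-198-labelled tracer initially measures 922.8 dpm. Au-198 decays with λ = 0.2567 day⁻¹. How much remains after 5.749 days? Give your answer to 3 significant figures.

t½ = ln 2 / λ = 0.69315 / 0.2567 ≈ 2.7002 days.
Number of half-lives: n = 5.749/2.7002 ≈ 2.1291.
Remaining = 922.8 × (1/2)^2.1291 = 922.8 × 0.2286 ≈ 210.95 dpm.

211 dpm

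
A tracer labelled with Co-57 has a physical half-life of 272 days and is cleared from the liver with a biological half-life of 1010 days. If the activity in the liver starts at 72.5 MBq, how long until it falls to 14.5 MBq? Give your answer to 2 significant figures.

1/t_eff = 1/t_phys + 1/t_biol = 1/272 + 1/1010 = 0.0046666 per day.
t_eff = 272 × 1010 / (272 + 1010) ≈ 214.29 days.
n = log₂(72.5/14.5) ≈ 2.3219; t = 2.3219 × 214.29 ≈ 497.57 days.

500 days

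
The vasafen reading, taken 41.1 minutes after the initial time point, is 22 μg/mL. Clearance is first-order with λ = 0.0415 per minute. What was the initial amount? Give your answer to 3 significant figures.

t½ = ln 2 / λ = 0.69315 / 0.0415 ≈ 16.702 minutes.
Number of half-lives elapsed: n = 41.1/16.702 ≈ 2.4607.
A₀ = A × 2^n = 22 × 2^2.4607 = 22 × 5.505 ≈ 121.11 μg/mL.

121 μg/mL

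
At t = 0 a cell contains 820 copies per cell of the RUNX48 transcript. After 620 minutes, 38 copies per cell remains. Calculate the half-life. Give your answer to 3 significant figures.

A/A₀ = 38/820 ≈ 0.046341.
n = log₂(21.579) ≈ 4.4316 half-lives elapsed in 620 minutes.
t½ = 620/4.4316 ≈ 139.91 minutes.

140 minutes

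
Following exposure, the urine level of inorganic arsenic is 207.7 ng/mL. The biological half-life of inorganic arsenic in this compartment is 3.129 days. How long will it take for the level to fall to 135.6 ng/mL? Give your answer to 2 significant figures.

Fraction remaining = 135.6/207.7 ≈ 0.65286.
n = log₂(207.7/135.6) = ln(1.5317)/ln 2 ≈ 0.61514 half-lives.
t = n × t½ = 0.61514 × 3.129 ≈ 1.9248 days.

1.9 days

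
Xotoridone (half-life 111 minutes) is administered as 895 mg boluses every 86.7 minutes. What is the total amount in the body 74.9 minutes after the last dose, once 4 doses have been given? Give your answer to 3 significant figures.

The 4 doses were given 335, 248.3, 161.6, 74.9 minutes ago.
Total = 895·(1/2)^(335/111) + 895·(1/2)^(248.3/111) + 895·(1/2)^(161.6/111) + 895·(1/2)^(74.9/111)
      = 110.49 + 189.86 + 326.26 + 560.65 ≈ 1187.3 mg.

1190 mg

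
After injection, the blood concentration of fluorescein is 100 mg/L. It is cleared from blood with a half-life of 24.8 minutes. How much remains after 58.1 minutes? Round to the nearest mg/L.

Number of half-lives: n = 58.1/24.8 ≈ 2.3427.
Remaining = 100 × (1/2)^2.3427 = 100 × 0.19714 ≈ 19.714 mg/L.

20 mg/L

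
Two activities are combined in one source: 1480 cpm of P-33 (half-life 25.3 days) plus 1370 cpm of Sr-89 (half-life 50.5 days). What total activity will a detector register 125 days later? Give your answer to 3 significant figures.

295 cpm

P-33: 1480 × (1/2)^(125/25.3) = 1480 × (1/2)^4.9407 ≈ 48.19 cpm.
Sr-89: 1370 × (1/2)^(125/50.5) = 1370 × (1/2)^2.4752 ≈ 246.38 cpm.
Total = 48.19 + 246.38 ≈ 294.57 cpm.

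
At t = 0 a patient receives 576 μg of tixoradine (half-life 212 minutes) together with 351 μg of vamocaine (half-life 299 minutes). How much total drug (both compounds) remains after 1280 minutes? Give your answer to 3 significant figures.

tixoradine: 576 × (1/2)^(1280/212) = 576 × (1/2)^6.0377 ≈ 8.7676 μg.
vamocaine: 351 × (1/2)^(1280/299) = 351 × (1/2)^4.2809 ≈ 18.056 μg.
Total = 8.7676 + 18.056 ≈ 26.823 μg.

26.8 μg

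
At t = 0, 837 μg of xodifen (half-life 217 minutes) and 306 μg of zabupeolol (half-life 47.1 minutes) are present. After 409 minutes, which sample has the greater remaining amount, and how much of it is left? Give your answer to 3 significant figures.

xodifen: 837 × (1/2)^1.8848 ≈ 226.65 μg.
zabupeolol: 306 × (1/2)^8.6837 ≈ 0.74419 μg.
Xodifen has more remaining, at ≈ 226.65 μg.

xodifen, 227 μg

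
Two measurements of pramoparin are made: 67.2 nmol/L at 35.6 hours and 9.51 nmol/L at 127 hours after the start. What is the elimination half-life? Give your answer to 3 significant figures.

Over Δt = 127 − 35.6 = 91.4 hours, the level fell by a factor of 67.2/9.51 ≈ 7.0662.
n = log₂(7.0662) ≈ 2.8209 half-lives, so t½ = 91.4/2.8209 ≈ 32.401 hours.

32.4 hours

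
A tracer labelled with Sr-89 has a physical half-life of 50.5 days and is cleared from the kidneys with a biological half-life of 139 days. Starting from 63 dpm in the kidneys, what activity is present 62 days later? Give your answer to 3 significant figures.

19.7 dpm

1/t_eff = 1/t_phys + 1/t_biol = 1/50.5 + 1/139 = 0.026996 per day.
t_eff = 50.5 × 139 / (50.5 + 139) ≈ 37.042 days.
Remaining = 63 × (1/2)^(62/37.042) = 63 × (1/2)^1.6738 ≈ 19.746 dpm.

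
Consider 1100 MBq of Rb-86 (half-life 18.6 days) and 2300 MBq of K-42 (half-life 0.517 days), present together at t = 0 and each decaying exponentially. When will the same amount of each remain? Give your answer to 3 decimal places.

0.566 days

Set 1100·(1/2)^(t/18.6) = 2300·(1/2)^(t/0.517).
Taking log₂: log₂(1100/2300) = t·(1/18.6 − 1/0.517).
log₂(0.47826) = -1.0641; 1/18.6 − 1/0.517 = -1.8805.
t = -1.0641 / -1.8805 ≈ 0.56588 days.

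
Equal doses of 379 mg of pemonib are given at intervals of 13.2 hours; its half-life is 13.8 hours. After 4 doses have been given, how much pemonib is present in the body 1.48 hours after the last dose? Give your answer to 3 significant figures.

675 mg

The 4 doses were given 41.08, 27.88, 14.68, 1.48 hours ago.
Total = 379·(1/2)^(41.08/13.8) + 379·(1/2)^(27.88/13.8) + 379·(1/2)^(14.68/13.8) + 379·(1/2)^(1.48/13.8)
      = 48.143 + 93.427 + 181.31 + 351.85 ≈ 674.72 mg.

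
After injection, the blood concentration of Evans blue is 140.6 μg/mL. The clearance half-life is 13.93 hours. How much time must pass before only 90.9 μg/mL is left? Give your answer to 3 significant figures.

Fraction remaining = 90.9/140.6 ≈ 0.64651.
n = log₂(140.6/90.9) = ln(1.5468)/ln 2 ≈ 0.62924 half-lives.
t = n × t½ = 0.62924 × 13.93 ≈ 8.7654 hours.

8.77 hours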